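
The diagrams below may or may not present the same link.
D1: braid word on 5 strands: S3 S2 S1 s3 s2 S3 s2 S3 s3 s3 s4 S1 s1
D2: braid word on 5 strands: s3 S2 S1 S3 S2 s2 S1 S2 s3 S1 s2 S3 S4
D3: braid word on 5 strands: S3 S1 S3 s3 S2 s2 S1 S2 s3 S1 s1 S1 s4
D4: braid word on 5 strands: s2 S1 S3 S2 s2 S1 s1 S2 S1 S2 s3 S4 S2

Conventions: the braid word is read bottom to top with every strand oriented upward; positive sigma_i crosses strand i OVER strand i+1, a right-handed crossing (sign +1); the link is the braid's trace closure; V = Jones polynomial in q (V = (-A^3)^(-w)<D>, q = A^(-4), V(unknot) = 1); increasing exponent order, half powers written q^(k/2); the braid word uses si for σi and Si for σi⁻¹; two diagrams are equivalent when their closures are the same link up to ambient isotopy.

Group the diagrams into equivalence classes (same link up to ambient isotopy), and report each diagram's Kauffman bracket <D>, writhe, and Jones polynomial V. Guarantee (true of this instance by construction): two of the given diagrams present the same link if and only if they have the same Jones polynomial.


equivalence classes: {D1} | {D2, D3, D4}
D1 (bracket A + A^5; 13 crossings at w = +1): V = -q^(-1/2) - q^(1/2)
V(D2) = q^(-9/2) - q^(-5/2) - q^(-3/2) - q^(-1/2)  [13 crossings, <D> = A^-13 + A^-9 + A^-5 - A^3, w = -5]
V(D3) = q^(-9/2) - q^(-5/2) - q^(-3/2) - q^(-1/2)  (w -3, c 13, <D> = A^-7 + A^-3 + A - A^9)
D4 (bracket A^-13 + A^-9 + A^-5 - A^3; 13 crossings at w = -5): V = q^(-9/2) - q^(-5/2) - q^(-3/2) - q^(-1/2)
observation: V(q) takes 2 values over 4 diagrams, fixing the grouping


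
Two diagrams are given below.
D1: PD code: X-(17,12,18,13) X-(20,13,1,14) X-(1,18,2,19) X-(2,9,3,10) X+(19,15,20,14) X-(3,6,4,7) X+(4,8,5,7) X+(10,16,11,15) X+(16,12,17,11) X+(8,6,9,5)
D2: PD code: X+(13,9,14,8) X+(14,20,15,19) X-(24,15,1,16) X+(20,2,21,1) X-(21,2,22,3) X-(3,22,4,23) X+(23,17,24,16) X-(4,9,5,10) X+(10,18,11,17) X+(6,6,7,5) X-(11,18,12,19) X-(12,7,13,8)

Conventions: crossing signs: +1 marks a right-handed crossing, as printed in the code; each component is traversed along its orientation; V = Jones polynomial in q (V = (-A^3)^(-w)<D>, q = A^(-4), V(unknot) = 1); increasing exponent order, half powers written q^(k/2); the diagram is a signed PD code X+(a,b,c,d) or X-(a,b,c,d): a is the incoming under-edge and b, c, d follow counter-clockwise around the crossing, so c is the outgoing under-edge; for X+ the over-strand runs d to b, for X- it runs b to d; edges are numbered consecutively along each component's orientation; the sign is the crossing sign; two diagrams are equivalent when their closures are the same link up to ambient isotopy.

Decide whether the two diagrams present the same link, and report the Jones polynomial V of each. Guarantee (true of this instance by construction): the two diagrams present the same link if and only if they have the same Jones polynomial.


same link: yes
V(D1) = 1  [10 crossings, <D> = 1, w = 0]
V(D2) = 1  [12 crossings, <D> = 1, w = 0]
insight: Reidemeister moves carry D1 (10 crossings) to D2 (12)


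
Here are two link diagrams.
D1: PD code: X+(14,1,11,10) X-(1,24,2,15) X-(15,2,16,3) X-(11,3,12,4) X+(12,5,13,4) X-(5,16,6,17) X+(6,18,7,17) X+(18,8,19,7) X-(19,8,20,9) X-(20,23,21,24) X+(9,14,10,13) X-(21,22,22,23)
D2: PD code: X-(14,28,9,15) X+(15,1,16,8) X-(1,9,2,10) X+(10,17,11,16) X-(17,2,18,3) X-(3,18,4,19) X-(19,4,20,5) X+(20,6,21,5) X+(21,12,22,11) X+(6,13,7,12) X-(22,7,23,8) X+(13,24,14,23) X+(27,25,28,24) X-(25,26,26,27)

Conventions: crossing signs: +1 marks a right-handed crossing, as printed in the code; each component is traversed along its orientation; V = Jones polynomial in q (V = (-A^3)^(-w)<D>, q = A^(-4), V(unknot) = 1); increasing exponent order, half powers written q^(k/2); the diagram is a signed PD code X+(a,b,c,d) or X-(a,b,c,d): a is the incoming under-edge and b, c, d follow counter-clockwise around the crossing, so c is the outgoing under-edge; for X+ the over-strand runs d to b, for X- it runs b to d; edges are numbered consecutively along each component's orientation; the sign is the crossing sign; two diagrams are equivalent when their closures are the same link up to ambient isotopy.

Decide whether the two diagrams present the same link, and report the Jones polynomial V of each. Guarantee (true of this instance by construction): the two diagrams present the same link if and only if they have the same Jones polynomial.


equivalent: yes
V(D1) = q^-2 + 2 + q^2  (w -2, c 12, <D> = A^-14 + 2A^-6 + A^2)
V(D2) = q^-2 + 2 + q^2  (w 0, c 14, <D> = A^-8 + 2 + A^8)
why: all 2 diagrams share one V(q), hence one class


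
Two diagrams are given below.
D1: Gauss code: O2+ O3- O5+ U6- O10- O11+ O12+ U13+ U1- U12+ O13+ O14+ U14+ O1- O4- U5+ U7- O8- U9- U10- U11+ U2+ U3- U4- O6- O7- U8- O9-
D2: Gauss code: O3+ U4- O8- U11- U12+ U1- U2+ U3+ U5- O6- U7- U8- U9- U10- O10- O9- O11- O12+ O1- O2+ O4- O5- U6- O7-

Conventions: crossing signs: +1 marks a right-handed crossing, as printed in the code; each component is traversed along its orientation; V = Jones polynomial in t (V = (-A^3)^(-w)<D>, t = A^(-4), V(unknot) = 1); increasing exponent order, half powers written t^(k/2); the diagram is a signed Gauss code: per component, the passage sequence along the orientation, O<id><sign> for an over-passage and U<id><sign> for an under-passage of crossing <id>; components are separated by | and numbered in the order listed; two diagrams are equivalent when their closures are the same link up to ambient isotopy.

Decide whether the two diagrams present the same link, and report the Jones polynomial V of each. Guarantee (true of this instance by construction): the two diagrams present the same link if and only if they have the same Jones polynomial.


equivalent: yes
D1 (bracket A^-2 - A^2 + 2A^6 - A^10 + A^14 - A^18; 14 crossings at w = -2): V = -t^-6 + t^-5 - t^-4 + 2t^-3 - t^-2 + t^-1
V(D2) = -t^-6 + t^-5 - t^-4 + 2t^-3 - t^-2 + t^-1  (w -6, c 12, <D> = A^-14 - A^-10 + 2A^-6 - A^-2 + A^2 - A^6)
key observation: Reidemeister moves carry D1 (14 crossings) to D2 (12)


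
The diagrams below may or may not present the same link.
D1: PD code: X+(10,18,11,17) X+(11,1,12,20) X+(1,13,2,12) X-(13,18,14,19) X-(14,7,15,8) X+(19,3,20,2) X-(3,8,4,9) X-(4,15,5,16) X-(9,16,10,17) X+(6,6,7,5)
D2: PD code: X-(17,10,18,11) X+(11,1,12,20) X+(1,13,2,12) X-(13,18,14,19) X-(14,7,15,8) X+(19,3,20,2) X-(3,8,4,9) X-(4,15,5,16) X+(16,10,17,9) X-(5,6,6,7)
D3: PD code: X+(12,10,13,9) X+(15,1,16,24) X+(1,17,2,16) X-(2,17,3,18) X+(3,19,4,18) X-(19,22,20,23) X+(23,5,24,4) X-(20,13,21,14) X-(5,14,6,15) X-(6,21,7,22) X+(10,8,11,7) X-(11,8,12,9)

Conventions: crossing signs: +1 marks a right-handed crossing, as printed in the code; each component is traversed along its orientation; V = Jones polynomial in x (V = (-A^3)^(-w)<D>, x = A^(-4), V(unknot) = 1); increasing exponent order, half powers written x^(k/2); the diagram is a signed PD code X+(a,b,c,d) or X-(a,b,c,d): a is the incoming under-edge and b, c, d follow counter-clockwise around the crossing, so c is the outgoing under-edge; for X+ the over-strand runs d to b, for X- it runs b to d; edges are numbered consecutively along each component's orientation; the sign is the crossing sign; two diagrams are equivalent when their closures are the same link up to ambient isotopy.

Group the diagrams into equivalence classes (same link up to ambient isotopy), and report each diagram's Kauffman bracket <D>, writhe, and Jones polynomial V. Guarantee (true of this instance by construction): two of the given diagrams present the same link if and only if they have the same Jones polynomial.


equivalence classes: {D1, D2, D3}
D1 (bracket -A^-12 + 2A^-8 - 2A^-4 + 3 - 2A^4 + 2A^8 - A^12; 10 crossings at w = 0): V = -x^-3 + 2x^-2 - 2x^-1 + 3 - 2x + 2x^2 - x^3
V(D2) = -x^-3 + 2x^-2 - 2x^-1 + 3 - 2x + 2x^2 - x^3  [10 crossings, <D> = -A^-18 + 2A^-14 - 2A^-10 + 3A^-6 - 2A^-2 + 2A^2 - A^6, w = -2]
V(D3) = -x^-3 + 2x^-2 - 2x^-1 + 3 - 2x + 2x^2 - x^3  [12 crossings, <D> = -A^-12 + 2A^-8 - 2A^-4 + 3 - 2A^4 + 2A^8 - A^12, w = 0]
key observation: one V(x) for all 3 diagrams — one class (guaranteed)


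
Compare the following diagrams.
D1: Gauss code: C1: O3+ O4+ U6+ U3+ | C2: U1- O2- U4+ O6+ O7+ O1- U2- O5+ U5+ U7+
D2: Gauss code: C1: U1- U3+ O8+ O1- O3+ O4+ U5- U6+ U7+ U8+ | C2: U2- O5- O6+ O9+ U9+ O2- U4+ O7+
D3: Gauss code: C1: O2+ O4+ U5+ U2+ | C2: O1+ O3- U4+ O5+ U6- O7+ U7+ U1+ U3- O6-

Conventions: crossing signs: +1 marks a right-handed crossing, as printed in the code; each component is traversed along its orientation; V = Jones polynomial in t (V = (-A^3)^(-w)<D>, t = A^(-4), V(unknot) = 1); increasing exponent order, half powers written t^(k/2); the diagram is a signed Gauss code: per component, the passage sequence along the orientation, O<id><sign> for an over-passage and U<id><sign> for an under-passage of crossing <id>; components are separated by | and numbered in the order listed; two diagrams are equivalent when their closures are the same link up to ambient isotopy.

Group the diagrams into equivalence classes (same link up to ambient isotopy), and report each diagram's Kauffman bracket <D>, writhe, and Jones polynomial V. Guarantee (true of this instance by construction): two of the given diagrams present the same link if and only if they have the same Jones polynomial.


classes: {D1, D2, D3}
V(D1) = -t^(1/2) - t^(5/2)  [7 crossings, <D> = A^-1 + A^7, w = +3]
V(D2) = -t^(1/2) - t^(5/2)  [9 crossings, <D> = A^-1 + A^7, w = +3]
V(D3) = -t^(1/2) - t^(5/2)  [7 crossings, <D> = A^-1 + A^7, w = +3]
note: one V(t) for all 3 diagrams — one class (guaranteed)


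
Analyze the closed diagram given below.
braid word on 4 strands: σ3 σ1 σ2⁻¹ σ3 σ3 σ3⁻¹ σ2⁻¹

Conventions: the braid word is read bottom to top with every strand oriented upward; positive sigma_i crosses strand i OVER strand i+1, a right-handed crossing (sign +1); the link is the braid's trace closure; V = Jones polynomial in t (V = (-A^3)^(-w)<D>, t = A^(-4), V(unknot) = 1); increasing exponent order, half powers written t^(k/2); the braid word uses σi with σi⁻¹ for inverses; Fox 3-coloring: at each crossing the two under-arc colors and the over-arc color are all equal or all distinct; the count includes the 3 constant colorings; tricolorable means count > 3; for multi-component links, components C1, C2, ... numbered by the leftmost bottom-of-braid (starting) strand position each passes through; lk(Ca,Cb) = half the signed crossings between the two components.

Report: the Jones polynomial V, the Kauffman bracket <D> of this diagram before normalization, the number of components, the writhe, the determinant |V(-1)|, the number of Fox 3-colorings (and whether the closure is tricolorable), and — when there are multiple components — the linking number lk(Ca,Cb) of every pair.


V(t) = t^-2 - t^-1 + 1 - t + t^2
bracket: -A^-5 + A^-1 - A^3 + A^7 - A^11, w = +1
1 component, writhe +1, over 7 crossings
det 5, colorings 3 of 3^7 — not tricolorable
observation: the span of V is 4, forcing >= 4 crossings in any diagram


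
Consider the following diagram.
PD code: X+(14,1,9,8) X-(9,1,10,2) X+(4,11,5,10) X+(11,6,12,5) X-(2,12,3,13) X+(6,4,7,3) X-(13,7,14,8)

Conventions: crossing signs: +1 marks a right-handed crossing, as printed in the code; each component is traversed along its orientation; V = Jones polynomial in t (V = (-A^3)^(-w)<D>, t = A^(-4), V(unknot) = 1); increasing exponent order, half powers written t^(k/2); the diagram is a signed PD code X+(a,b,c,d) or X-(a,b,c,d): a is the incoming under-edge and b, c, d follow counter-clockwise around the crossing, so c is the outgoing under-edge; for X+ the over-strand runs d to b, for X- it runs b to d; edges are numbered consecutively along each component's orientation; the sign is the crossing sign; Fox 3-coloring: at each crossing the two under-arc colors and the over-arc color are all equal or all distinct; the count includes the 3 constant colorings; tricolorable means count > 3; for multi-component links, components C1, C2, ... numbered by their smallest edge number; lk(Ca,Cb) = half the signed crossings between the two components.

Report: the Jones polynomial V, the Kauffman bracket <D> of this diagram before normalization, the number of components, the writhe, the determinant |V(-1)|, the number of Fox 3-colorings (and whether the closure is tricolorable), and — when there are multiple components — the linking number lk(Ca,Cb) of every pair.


Jones polynomial: V(t) = -t^(-3/2) + t^(-1/2) - 2t^(1/2) + t^(3/2) - 2t^(5/2) + t^(7/2)
<D> = -A^-11 + 2A^-7 - A^-3 + 2A - A^5 + A^9; writhe +1
components 2, writhe +1 (7 crossings)
linking number lk(C1,C2) = 0
3-colorings: 3 of 3^7, det 8 — not tricolorable
note: det 8 = |V(-1)|; not divisible by 3, so not tricolorable


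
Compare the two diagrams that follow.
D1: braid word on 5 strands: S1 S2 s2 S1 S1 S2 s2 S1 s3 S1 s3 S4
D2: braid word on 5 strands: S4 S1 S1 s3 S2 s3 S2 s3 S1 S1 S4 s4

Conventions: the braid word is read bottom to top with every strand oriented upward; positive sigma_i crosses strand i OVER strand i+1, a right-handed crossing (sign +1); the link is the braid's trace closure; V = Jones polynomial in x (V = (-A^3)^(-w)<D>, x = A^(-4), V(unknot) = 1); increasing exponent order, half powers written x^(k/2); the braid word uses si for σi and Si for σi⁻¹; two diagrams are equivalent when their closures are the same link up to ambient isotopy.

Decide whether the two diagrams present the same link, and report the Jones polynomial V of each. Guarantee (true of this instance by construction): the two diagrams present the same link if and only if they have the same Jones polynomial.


equivalent: no
V(D1) = -x^-7 - x^-5 + x^-3 + x^-2 + 2x^-1 + 1 + x  (w -4, c 12, <D> = A^-16 + A^-12 + 2A^-8 + A^-4 + 1 - A^8 - A^16)
V(D2) = x^-7 - 2x^-6 + 4x^-5 - 4x^-4 + 6x^-3 - 5x^-2 + 5x^-1 - 2 + 2x - x^2  (w -4, c 12, <D> = -A^-20 + 2A^-16 - 2A^-12 + 5A^-8 - 5A^-4 + 6 - 4A^4 + 4A^8 - 2A^12 + A^16)
why: V(x) takes 2 values over 2 diagrams, fixing the grouping


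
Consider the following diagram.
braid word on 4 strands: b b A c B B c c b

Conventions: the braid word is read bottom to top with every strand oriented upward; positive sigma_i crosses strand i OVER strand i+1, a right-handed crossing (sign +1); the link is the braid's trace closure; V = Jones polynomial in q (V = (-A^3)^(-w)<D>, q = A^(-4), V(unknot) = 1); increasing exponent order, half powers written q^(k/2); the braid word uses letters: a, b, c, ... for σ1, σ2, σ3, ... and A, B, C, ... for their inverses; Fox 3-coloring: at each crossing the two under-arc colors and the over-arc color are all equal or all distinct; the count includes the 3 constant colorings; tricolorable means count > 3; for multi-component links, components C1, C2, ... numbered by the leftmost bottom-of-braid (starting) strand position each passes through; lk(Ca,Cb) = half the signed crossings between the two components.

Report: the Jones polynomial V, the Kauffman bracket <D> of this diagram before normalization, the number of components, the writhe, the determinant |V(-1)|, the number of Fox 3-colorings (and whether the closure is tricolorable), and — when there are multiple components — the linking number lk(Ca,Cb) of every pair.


V = 2q - 2q^2 + 3q^3 - 3q^4 + 2q^5 - 2q^6 + q^7
<D> = -A^-19 + 2A^-15 - 2A^-11 + 3A^-7 - 3A^-3 + 2A - 2A^5 (w = +3)
1 component over 9 crossings, w = +3
9 Fox colorings among 3^9, |V(-1)| = 15: tricolorable
why: |V(-1)| = 15: so tricolorable, since 3 divides 15


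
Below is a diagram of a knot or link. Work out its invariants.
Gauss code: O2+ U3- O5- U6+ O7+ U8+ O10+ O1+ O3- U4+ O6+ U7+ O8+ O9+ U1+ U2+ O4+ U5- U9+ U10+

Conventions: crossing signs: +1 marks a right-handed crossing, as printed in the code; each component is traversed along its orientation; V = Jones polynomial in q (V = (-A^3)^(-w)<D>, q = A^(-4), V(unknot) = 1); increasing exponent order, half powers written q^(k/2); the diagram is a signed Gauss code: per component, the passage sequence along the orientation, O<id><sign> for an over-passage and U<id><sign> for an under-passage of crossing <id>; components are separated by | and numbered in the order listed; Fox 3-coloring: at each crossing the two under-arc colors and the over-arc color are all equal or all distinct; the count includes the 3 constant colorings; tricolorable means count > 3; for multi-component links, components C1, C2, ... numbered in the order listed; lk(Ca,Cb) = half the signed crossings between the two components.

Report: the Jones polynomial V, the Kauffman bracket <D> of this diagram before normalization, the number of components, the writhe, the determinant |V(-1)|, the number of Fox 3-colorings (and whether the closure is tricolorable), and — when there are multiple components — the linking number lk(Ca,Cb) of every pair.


Jones polynomial: V(q) = q^2 - q^3 + 3q^4 - 3q^5 + 3q^6 - 3q^7 + 2q^8 - q^9
<D> = -A^-18 + 2A^-14 - 3A^-10 + 3A^-6 - 3A^-2 + 3A^2 - A^6 + A^10; writhe +6
components 1, writhe +6 (10 crossings)
3-colorings: 3 of 3^10, det 17 — not tricolorable
note: w = +6 shifts under R1 moves; the (-A^3)^(-6) factor cancels that in V


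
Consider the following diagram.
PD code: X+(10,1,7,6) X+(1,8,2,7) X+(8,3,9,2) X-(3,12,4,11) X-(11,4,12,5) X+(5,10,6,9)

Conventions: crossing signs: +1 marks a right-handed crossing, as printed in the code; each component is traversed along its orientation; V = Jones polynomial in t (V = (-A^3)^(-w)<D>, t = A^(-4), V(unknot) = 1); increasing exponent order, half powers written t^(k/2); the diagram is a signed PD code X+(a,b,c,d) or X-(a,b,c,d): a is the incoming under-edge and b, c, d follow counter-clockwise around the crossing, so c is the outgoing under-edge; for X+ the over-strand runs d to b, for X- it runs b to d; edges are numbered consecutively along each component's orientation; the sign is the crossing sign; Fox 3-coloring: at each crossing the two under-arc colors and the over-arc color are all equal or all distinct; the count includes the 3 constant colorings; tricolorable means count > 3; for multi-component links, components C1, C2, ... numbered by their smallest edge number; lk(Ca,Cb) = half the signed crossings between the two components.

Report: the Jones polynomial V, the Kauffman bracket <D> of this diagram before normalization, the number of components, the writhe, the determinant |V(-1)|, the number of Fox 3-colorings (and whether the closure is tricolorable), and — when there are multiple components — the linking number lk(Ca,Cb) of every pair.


Jones polynomial: V(t) = t^-1 + 2t - t^2 + 2t^3 - t^4 + t^5
<D> = A^-14 - A^-10 + 2A^-6 - A^-2 + 2A^2 + A^10; writhe +2
components 3, writhe +2 (6 crossings)
linking number lk(C1,C2) = +2
lk(C1,C3): -1
lk(C2,C3) = 0
3-colorings: 3 of 3^6, det 8 — not tricolorable
note: det 8 = |V(-1)|; not divisible by 3, so not tricolorable


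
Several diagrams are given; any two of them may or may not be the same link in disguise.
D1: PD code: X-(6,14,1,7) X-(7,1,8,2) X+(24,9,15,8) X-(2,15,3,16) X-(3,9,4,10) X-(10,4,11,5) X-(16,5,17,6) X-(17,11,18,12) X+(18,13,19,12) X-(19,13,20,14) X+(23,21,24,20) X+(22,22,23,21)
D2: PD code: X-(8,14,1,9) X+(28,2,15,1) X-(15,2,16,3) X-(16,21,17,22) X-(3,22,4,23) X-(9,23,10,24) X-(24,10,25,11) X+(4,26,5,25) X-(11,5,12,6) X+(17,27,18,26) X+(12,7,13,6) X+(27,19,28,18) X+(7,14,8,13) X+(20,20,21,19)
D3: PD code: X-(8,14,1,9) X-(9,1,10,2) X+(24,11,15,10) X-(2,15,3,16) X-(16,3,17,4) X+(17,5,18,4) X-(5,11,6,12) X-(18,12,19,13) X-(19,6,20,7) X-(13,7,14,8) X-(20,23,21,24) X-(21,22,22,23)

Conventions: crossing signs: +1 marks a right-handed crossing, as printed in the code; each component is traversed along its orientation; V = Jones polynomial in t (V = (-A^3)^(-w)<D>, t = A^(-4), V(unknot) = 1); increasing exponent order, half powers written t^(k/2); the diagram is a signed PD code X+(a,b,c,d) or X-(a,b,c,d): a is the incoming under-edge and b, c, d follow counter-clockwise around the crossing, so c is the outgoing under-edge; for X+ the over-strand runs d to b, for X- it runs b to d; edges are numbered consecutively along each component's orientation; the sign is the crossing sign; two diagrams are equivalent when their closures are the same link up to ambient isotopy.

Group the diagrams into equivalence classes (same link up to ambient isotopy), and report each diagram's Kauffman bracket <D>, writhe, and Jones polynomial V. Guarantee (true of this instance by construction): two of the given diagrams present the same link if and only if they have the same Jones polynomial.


classes: {D1, D3} | {D2}
V(D1) = t^-8 - t^-7 + 2t^-6 - t^-5 + 2t^-4 + t^-2  [12 crossings, <D> = A^-4 + 2A^4 - A^8 + 2A^12 - A^16 + A^20, w = -4]
D2 (bracket 1 + A^4 + A^8 + A^12; 14 crossings at w = 0): V = t^-3 + t^-2 + t^-1 + 1
V(D3) = t^-8 - t^-7 + 2t^-6 - t^-5 + 2t^-4 + t^-2  [12 crossings, <D> = A^-16 + 2A^-8 - A^-4 + 2 - A^4 + A^8, w = -8]
note: comparing 3 Jones polynomials yields 2 groups


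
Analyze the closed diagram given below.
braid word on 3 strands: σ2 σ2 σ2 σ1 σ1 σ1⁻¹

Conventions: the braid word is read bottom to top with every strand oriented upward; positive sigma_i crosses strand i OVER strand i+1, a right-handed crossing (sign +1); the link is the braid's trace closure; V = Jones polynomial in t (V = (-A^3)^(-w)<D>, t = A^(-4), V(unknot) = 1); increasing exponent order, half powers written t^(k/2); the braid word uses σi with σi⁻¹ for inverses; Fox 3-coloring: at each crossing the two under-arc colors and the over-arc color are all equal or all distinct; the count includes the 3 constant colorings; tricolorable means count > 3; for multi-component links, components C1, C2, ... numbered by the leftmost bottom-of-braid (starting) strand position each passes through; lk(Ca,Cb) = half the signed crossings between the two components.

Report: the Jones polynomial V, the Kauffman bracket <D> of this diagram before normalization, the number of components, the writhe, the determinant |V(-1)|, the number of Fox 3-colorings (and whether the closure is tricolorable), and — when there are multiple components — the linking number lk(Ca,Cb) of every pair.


V = t + t^3 - t^4
<D> = -A^-4 + 1 + A^8 (w = +4)
1 component over 6 crossings, w = +4
9 Fox colorings among 3^6, |V(-1)| = 3: tricolorable
why: det 3 = |V(-1)|; divisible by 3, so tricolorable


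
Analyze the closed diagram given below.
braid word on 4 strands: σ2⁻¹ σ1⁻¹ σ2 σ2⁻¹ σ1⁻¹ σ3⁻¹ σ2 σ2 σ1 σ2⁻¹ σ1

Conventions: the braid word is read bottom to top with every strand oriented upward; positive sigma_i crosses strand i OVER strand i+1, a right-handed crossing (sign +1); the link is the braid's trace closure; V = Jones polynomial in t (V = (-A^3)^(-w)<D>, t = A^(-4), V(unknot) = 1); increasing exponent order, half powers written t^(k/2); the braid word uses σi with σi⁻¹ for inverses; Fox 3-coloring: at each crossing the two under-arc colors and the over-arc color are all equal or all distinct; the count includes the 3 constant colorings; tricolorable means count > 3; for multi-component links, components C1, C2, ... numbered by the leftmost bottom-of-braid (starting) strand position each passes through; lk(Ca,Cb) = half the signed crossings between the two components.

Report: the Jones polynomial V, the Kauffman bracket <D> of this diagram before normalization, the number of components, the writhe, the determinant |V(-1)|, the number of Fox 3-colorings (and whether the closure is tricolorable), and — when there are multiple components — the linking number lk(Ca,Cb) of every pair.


V = -t^-3 + 2t^-2 - 2t^-1 + 3 - 2t + 2t^2 - t^3
<D> = A^-15 - 2A^-11 + 2A^-7 - 3A^-3 + 2A - 2A^5 + A^9 (w = -1)
1 component over 11 crossings, w = -1
3 Fox colorings among 3^11, |V(-1)| = 13: not tricolorable
why: the word shrinks to σ2⁻¹ σ1⁻¹ σ1⁻¹ σ3⁻¹ σ2 σ2 σ1 σ2⁻¹ σ1 after cancelling


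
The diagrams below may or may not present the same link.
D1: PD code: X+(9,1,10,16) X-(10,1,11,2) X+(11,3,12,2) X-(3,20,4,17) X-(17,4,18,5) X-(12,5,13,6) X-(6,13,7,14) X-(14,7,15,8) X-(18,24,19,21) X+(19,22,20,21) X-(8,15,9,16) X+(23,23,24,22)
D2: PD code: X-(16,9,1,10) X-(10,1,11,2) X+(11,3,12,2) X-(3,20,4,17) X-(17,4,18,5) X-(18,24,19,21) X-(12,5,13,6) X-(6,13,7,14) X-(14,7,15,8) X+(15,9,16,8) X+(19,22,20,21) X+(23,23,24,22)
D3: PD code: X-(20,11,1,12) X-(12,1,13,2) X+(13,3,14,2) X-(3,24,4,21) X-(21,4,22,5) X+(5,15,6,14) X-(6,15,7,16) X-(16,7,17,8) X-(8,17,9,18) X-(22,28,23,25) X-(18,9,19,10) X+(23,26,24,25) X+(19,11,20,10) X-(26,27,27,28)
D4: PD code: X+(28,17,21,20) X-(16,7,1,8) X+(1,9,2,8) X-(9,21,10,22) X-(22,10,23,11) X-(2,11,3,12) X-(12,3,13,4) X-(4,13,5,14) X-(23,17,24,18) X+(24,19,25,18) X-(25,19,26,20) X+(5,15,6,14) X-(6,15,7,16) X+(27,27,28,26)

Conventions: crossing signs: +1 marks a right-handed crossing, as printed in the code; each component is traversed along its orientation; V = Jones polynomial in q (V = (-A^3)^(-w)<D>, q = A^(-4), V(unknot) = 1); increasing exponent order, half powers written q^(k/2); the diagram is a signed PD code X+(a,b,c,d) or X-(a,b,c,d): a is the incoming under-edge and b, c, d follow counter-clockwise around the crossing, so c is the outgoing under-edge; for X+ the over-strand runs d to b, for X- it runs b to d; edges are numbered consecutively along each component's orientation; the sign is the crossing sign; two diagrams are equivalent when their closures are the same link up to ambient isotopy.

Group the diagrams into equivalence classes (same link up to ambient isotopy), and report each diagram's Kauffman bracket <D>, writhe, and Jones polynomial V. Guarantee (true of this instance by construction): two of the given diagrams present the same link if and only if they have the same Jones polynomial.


grouping into links: {D1, D2, D3, D4}
V(D1) = -q^-7 + q^-4 + 2q^-3 + q^-2 + q^-1  (w -4, c 12, <D> = A^-8 + A^-4 + 2 + A^4 - A^16)
D2 (bracket A^-8 + A^-4 + 2 + A^4 - A^16; 12 crossings at w = -4): V = -q^-7 + q^-4 + 2q^-3 + q^-2 + q^-1
D3 (bracket A^-14 + A^-10 + 2A^-6 + A^-2 - A^10; 14 crossings at w = -6): V = -q^-7 + q^-4 + 2q^-3 + q^-2 + q^-1
V(D4) = -q^-7 + q^-4 + 2q^-3 + q^-2 + q^-1  [14 crossings, <D> = A^-8 + A^-4 + 2 + A^4 - A^16, w = -4]
why: one V(q) for all 4 diagrams — one class (guaranteed)


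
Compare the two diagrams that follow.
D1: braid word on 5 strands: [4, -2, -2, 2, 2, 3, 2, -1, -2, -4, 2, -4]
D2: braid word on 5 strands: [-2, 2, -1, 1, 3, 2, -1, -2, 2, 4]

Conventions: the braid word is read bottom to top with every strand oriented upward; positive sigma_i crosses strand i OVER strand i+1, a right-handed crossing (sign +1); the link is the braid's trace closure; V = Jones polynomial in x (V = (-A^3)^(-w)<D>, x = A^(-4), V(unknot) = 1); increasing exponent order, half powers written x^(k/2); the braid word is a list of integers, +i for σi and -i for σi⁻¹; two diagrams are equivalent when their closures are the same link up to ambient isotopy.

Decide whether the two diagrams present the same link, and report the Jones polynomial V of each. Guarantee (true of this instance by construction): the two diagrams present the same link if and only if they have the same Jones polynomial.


same link: yes
V(D1) = 1  [12 crossings, <D> = 1, w = 0]
V(D2) = 1  (w +2, c 10, <D> = A^6)
note: D2 (10 crossings) and D1 (12) are Markov-related braid presentations


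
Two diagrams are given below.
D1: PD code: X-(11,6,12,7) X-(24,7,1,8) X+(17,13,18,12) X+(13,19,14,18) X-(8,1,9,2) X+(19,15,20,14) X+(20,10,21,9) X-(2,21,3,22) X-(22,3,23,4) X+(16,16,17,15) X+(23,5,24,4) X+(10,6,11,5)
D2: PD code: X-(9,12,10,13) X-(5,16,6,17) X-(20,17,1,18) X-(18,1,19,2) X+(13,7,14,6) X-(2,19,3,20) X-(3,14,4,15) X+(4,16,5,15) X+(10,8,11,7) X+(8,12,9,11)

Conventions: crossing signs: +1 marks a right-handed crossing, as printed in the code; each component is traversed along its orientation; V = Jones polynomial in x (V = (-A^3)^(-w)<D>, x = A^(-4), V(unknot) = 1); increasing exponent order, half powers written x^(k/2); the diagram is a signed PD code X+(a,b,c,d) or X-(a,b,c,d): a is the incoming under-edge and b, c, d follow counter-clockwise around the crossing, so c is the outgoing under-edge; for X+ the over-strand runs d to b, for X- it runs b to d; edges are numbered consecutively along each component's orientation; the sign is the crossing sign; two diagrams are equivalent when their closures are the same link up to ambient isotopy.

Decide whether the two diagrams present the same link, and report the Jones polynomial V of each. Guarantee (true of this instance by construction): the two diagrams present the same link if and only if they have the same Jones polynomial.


same link: no
V(D1) = -x^-3 + x^-2 - x^-1 + 3 - x + x^2 - x^3  [12 crossings, <D> = -A^-6 + A^-2 - A^2 + 3A^6 - A^10 + A^14 - A^18, w = +2]
V(D2) = -x^-4 + x^-3 + x^-1  (w -2, c 10, <D> = A^-2 + A^6 - A^10)
note: 2 classes among 2 diagrams; unequal V(x) rules out equality


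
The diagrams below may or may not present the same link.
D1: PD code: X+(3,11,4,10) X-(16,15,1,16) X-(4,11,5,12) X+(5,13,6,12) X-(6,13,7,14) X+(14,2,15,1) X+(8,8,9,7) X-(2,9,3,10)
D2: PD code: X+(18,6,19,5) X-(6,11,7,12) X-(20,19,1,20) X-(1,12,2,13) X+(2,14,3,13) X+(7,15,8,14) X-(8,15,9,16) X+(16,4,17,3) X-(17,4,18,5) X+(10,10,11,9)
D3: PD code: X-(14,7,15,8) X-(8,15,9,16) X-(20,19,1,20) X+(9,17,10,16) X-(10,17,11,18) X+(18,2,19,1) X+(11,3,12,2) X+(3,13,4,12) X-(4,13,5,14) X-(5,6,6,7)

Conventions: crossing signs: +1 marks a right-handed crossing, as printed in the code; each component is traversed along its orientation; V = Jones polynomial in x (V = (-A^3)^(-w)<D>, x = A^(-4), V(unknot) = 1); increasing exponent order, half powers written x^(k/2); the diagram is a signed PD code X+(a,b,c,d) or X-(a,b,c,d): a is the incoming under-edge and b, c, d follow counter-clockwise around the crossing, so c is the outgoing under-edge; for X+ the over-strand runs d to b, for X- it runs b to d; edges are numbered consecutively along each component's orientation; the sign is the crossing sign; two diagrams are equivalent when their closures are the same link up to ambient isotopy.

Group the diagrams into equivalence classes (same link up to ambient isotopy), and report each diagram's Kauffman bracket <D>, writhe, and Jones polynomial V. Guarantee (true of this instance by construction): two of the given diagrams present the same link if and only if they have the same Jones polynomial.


classes: {D1, D2, D3}
V(D1) = 1  [8 crossings, <D> = 1, w = 0]
V(D2) = 1  (w 0, c 10, <D> = 1)
V(D3) = 1  (w -2, c 10, <D> = A^-6)
insight: all 3 diagrams share one V(x), hence one class


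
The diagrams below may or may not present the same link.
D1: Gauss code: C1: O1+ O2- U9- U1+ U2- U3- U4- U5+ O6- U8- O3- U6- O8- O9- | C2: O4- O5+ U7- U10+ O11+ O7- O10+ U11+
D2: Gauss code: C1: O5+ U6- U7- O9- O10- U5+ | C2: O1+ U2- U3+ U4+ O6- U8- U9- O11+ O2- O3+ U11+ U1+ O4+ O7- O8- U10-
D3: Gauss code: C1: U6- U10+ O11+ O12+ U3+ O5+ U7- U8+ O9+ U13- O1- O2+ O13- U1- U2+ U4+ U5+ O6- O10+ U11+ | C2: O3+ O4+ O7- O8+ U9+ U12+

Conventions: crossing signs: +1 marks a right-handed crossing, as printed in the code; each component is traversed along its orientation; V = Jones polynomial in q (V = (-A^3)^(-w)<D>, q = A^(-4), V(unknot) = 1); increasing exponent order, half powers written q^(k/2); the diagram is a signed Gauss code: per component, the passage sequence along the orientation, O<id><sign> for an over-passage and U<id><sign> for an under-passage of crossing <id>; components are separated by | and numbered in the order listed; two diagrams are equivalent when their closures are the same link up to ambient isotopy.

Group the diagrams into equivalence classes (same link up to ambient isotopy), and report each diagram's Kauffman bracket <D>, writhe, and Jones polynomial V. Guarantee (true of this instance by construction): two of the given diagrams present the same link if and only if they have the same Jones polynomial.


grouping into links: {D1} | {D2} | {D3}
V(D1) = q^(-9/2) - q^(-5/2) - q^(-3/2) - q^(-1/2)  (w -3, c 11, <D> = A^-7 + A^-3 + A - A^9)
V(D2) = -q^(-9/2) - q^(-5/2) + q^(-3/2) - q^(-1/2)  [11 crossings, <D> = A^-1 - A^3 + A^7 + A^15, w = -1]
V(D3) = -q^(3/2) - q^(7/2) + q^(9/2) - q^(11/2)  (w +5, c 13, <D> = A^-7 - A^-3 + A + A^9)
key observation: 3 classes among 3 diagrams; unequal V(q) rules out equality


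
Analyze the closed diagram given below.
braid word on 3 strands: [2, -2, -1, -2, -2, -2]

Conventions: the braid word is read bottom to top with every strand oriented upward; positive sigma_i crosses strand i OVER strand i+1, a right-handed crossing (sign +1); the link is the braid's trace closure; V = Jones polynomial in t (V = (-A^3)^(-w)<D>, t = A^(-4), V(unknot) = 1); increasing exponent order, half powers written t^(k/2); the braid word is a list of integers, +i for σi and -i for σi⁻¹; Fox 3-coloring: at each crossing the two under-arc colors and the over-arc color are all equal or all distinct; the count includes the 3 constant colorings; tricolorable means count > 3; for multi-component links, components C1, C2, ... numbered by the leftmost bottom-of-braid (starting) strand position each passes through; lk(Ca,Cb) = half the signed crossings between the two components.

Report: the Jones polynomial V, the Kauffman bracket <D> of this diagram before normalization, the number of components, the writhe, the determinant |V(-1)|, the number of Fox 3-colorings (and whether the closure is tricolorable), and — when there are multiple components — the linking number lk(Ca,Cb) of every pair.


Jones polynomial: V(t) = -t^-4 + t^-3 + t^-1
<D> = A^-8 + 1 - A^4; writhe -4
components 1, writhe -4 (6 crossings)
3-colorings: 9 of 3^6, det 3 — tricolorable
note: V spans 3 powers of t: at least 3 crossings in any diagram


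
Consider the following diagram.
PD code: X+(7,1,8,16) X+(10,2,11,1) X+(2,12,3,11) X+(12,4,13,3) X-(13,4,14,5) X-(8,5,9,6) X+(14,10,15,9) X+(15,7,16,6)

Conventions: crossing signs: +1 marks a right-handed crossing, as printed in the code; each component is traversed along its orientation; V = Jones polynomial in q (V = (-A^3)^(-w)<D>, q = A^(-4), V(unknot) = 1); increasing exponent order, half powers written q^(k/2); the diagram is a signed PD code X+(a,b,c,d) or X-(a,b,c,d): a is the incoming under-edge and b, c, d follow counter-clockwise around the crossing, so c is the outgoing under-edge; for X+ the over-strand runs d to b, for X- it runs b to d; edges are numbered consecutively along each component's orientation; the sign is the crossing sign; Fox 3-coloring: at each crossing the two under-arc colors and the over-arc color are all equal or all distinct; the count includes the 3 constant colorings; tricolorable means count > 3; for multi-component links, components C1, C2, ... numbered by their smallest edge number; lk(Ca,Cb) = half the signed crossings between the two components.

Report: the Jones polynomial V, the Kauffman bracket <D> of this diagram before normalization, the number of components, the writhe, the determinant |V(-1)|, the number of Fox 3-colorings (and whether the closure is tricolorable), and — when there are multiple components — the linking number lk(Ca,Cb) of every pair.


V(q) = q - q^2 + 2q^3 - q^4 + q^5 - q^6
bracket: -A^-12 + A^-8 - A^-4 + 2 - A^4 + A^8, w = +4
1 component, writhe +4, over 8 crossings
det 7, colorings 3 of 3^8 — not tricolorable
observation: det 7 = |V(-1)|; not divisible by 3, so not tricolorable


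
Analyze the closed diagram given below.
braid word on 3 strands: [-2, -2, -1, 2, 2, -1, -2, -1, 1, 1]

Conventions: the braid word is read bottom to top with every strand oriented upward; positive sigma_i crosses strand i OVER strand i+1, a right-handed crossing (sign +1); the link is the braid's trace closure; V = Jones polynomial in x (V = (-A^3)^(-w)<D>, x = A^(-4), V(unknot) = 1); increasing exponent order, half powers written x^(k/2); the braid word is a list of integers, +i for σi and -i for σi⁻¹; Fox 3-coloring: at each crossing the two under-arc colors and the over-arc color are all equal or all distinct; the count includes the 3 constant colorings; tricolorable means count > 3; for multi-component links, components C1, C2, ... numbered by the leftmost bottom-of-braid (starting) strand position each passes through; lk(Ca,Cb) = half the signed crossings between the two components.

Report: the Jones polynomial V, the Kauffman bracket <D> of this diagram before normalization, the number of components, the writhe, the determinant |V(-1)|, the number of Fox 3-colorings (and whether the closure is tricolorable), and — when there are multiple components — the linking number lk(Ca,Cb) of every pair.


Jones polynomial: V(x) = -x^-5 + x^-4 - x^-3 + 2x^-2 - x^-1 + 2 - x
<D> = -A^-10 + 2A^-6 - A^-2 + 2A^2 - A^6 + A^10 - A^14; writhe -2
components 1, writhe -2 (10 crossings)
3-colorings: 9 of 3^10, det 9 — tricolorable
note: free reduction leaves σ2⁻¹ σ2⁻¹ σ1⁻¹ σ2 σ2 σ1⁻¹ σ2⁻¹ σ1 of the original 10 letters


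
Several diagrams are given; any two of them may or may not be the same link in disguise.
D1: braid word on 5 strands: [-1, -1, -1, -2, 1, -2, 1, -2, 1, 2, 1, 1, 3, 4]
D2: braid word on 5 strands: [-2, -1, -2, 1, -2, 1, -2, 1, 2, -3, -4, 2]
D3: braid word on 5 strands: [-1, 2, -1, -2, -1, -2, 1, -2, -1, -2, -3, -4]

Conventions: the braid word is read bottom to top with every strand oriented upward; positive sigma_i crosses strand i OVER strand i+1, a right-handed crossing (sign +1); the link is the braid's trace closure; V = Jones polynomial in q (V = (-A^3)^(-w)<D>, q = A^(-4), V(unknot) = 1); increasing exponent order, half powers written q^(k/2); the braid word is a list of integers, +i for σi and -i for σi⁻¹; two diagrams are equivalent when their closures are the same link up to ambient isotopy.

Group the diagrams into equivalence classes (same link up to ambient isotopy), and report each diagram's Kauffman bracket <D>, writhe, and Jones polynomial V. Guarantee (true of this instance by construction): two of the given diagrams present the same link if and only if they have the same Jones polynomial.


grouping into links: {D1, D2} | {D3}
V(D1) = -q^-3 + 2q^-2 - 2q^-1 + 3 - 2q + 2q^2 - q^3  (w +2, c 14, <D> = -A^-6 + 2A^-2 - 2A^2 + 3A^6 - 2A^10 + 2A^14 - A^18)
V(D2) = -q^-3 + 2q^-2 - 2q^-1 + 3 - 2q + 2q^2 - q^3  [12 crossings, <D> = -A^-18 + 2A^-14 - 2A^-10 + 3A^-6 - 2A^-2 + 2A^2 - A^6, w = -2]
V(D3) = q^-8 - 2q^-7 + q^-6 - 2q^-5 + 2q^-4 + q^-2  (w -8, c 12, <D> = A^-16 + 2A^-8 - 2A^-4 + 1 - 2A^4 + A^8)
key observation: 2 classes among 3 diagrams; unequal V(q) rules out equality


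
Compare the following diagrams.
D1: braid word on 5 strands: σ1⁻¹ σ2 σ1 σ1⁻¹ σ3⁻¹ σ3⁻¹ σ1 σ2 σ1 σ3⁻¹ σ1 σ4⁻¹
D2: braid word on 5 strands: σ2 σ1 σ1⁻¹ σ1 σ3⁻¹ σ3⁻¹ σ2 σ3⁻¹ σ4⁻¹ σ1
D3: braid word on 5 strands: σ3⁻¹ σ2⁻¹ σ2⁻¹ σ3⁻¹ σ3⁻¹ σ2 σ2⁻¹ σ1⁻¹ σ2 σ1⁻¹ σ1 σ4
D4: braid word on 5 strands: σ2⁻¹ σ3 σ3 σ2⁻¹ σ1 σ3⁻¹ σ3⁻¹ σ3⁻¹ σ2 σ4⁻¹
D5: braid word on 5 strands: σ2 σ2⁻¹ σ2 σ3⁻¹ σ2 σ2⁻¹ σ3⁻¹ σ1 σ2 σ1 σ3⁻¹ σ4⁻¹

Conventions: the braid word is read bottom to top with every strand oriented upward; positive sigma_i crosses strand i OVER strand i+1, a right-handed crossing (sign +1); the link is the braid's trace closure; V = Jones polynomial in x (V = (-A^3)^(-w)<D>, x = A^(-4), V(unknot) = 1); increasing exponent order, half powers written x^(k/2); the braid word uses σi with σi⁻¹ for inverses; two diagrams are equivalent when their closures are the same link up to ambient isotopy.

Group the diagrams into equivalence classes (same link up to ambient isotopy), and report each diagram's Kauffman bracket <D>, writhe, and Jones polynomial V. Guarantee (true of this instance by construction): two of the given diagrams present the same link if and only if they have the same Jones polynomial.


grouping into links: {D1, D2, D5} | {D3} | {D4}
V(D1) = -x^-3 + 2x^-2 - 2x^-1 + 3 - 2x + 2x^2 - x^3  (w 0, c 12, <D> = -A^-12 + 2A^-8 - 2A^-4 + 3 - 2A^4 + 2A^8 - A^12)
V(D2) = -x^-3 + 2x^-2 - 2x^-1 + 3 - 2x + 2x^2 - x^3  [10 crossings, <D> = -A^-12 + 2A^-8 - 2A^-4 + 3 - 2A^4 + 2A^8 - A^12, w = 0]
V(D3) = -x^-6 + x^-5 - x^-4 + 2x^-3 - x^-2 + x^-1  (w -4, c 12, <D> = A^-8 - A^-4 + 2 - A^4 + A^8 - A^12)
D4 (bracket A^-6; 10 crossings at w = -2): V = 1
D5 (bracket -A^-12 + 2A^-8 - 2A^-4 + 3 - 2A^4 + 2A^8 - A^12; 12 crossings at w = 0): V = -x^-3 + 2x^-2 - 2x^-1 + 3 - 2x + 2x^2 - x^3
why: comparing 5 Jones polynomials yields 3 groups
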